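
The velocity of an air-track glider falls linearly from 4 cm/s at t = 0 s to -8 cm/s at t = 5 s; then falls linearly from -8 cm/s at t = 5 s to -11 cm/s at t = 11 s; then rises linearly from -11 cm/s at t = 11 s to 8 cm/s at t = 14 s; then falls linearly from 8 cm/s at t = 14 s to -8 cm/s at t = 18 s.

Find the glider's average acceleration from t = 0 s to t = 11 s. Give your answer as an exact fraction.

Average acceleration = Δv/Δt = (-11 − 4)/(11 − 0) = -15/11 cm/s².

-15/11 cm/s²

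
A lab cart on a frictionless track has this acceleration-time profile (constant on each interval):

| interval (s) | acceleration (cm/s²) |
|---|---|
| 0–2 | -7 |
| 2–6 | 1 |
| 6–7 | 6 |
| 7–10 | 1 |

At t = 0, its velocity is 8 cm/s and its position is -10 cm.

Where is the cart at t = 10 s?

On each constant-a segment, Δv = aΔt and Δx = v₀Δt + ½aΔt²; chain segment to segment.
0–2 s: v starts 8 cm/s; Δx = 8·2 + ½·-7·2² = 2 cm; v ends -6 cm/s.
2–6 s: v starts -6 cm/s; Δx = -6·4 + ½·1·4² = -16 cm; v ends -2 cm/s.
6–7 s: v starts -2 cm/s; Δx = -2·1 + ½·6·1² = 1 cm; v ends 4 cm/s.
7–10 s: v starts 4 cm/s; Δx = 4·3 + ½·1·3² = 16.5 cm; v ends 7 cm/s.
x(10) = -10 + Σ Δx = -6.5 cm.

-6.5 cm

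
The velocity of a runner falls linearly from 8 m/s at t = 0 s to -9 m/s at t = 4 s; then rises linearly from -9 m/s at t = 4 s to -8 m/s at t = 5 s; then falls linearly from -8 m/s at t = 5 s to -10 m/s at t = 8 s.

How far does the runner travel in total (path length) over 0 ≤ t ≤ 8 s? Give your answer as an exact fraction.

1787/34 m

Distance (not displacement) is the total path length: add the absolute areas under v-t.
0–4 s: v = 0 at t = 32/17 s; triangle areas 128/17 + 162/17 = 290/17 m
4–5 s: |½(-9 + -8)(1)| = 8.5 m
5–8 s: |½(-8 + -10)(3)| = 27 m
Total distance = 1787/34 m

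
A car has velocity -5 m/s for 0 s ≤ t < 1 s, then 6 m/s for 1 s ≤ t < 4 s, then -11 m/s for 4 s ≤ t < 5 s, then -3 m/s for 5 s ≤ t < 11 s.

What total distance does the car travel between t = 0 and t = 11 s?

52 m

Distance (not displacement) is the total path length: add the absolute areas under v-t.
0–1 s: |-5| × 1 = 5 m
1–4 s: |6| × 3 = 18 m
4–5 s: |-11| × 1 = 11 m
5–11 s: |-3| × 6 = 18 m
Total distance = 52 m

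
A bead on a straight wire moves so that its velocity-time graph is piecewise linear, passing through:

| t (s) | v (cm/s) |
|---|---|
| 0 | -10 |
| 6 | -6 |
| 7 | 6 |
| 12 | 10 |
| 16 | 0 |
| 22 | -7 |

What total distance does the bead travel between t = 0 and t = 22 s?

Distance (not displacement) is the total path length: add the absolute areas under v-t.
0–6 s: |½(-10 + -6)(6)| = 48 cm
6–7 s: v = 0 at t = 6.5 s; triangle areas 1.5 + 1.5 = 3 cm
7–12 s: |½(6 + 10)(5)| = 40 cm
12–16 s: |½(10 + 0)(4)| = 20 cm
16–22 s: |½(0 + -7)(6)| = 21 cm
Total distance = 132 cm

132 cm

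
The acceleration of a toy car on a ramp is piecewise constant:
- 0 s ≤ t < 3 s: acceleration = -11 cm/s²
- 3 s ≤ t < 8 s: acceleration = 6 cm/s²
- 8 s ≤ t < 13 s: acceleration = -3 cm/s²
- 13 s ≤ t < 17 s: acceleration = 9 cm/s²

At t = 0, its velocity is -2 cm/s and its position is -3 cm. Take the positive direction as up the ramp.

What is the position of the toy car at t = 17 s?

-229 cm

On each constant-a segment, Δv = aΔt and Δx = v₀Δt + ½aΔt²; chain segment to segment.
0–3 s: v starts -2 cm/s; Δx = -2·3 + ½·-11·3² = -55.5 cm; v ends -35 cm/s.
3–8 s: v starts -35 cm/s; Δx = -35·5 + ½·6·5² = -100 cm; v ends -5 cm/s.
8–13 s: v starts -5 cm/s; Δx = -5·5 + ½·-3·5² = -62.5 cm; v ends -20 cm/s.
13–17 s: v starts -20 cm/s; Δx = -20·4 + ½·9·4² = -8 cm; v ends 16 cm/s.
x(17) = -3 + Σ Δx = -229 cm.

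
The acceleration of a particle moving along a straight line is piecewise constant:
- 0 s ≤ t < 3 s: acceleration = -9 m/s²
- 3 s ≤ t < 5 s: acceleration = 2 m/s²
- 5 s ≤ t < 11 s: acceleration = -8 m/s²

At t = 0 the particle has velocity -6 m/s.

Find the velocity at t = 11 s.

-77 m/s

Δv equals the area under the a-t graph; then v = v₀ + Δv.
0–3 s: -9 × 3 = -27 m/s
3–5 s: 2 × 2 = 4 m/s
5–11 s: -8 × 6 = -48 m/s
Δv = -71 m/s, so v(11) = -6 + (-71) = -77 m/s.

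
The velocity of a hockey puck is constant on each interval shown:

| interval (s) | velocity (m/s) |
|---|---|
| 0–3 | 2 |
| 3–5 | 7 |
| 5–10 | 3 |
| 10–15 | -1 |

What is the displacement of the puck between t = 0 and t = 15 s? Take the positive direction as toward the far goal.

Net displacement equals the area under the velocity-time graph (areas below the axis count negative).
0–3 s: 2 × 3 = 6 m
3–5 s: 7 × 2 = 14 m
5–10 s: 3 × 5 = 15 m
10–15 s: -1 × 5 = -5 m
Net displacement = 30 m

30 m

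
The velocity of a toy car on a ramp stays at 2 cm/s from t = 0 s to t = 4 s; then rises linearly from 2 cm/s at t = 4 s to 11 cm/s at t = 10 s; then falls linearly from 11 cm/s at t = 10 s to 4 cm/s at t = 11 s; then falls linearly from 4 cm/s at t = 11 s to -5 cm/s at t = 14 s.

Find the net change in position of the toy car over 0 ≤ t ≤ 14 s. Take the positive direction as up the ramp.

Displacement is the signed area under the v-t curve.
0–4 s: 2 × 4 = 8 cm
4–10 s: ½(2 + 11)(6) = 39 cm
10–11 s: ½(11 + 4)(1) = 7.5 cm
11–14 s: ½(4 + -5)(3) = -1.5 cm
Net displacement = 53 cm

53 cm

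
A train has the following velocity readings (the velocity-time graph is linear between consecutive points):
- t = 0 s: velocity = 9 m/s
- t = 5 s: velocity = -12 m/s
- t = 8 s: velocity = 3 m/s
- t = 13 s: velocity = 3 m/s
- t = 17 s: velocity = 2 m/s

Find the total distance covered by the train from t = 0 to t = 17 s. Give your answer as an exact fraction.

2348/35 m

Total distance travelled is ∫|v| dt — sum the magnitudes of each area piece.
0–5 s: v = 0 at t = 15/7 s; triangle areas 135/14 + 120/7 = 375/14 m
5–8 s: v = 0 at t = 7.4 s; triangle areas 14.4 + 0.9 = 15.3 m
8–13 s: |3| × 5 = 15 m
13–17 s: |½(3 + 2)(4)| = 10 m
Total distance = 2348/35 m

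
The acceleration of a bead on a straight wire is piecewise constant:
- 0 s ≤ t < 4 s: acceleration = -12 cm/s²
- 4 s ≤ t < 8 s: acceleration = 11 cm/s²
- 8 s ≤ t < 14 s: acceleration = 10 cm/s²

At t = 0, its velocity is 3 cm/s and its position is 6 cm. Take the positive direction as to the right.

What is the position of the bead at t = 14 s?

On each constant-a segment, Δv = aΔt and Δx = v₀Δt + ½aΔt²; chain segment to segment.
0–4 s: v starts 3 cm/s; Δx = 3·4 + ½·-12·4² = -84 cm; v ends -45 cm/s.
4–8 s: v starts -45 cm/s; Δx = -45·4 + ½·11·4² = -92 cm; v ends -1 cm/s.
8–14 s: v starts -1 cm/s; Δx = -1·6 + ½·10·6² = 174 cm; v ends 59 cm/s.
x(14) = 6 + Σ Δx = 4 cm.

4 cm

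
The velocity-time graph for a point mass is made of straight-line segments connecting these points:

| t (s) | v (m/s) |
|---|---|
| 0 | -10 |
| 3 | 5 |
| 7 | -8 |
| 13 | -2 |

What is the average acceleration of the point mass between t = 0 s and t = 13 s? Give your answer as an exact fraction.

Average acceleration = Δv/Δt = (-2 − -10)/(13 − 0) = 8/13 m/s².

8/13 m/s²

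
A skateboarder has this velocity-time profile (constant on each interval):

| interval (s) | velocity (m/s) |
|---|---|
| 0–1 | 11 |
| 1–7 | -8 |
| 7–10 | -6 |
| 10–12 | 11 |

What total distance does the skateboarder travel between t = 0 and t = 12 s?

Distance (not displacement) is the total path length: add the absolute areas under v-t.
0–1 s: |11| × 1 = 11 m
1–7 s: |-8| × 6 = 48 m
7–10 s: |-6| × 3 = 18 m
10–12 s: |11| × 2 = 22 m
Total distance = 99 m

99 m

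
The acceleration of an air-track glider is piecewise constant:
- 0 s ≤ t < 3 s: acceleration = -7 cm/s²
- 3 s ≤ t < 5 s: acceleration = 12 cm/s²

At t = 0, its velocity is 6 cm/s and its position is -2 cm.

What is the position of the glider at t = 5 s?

-21.5 cm

On each constant-a segment, Δv = aΔt and Δx = v₀Δt + ½aΔt²; chain segment to segment.
0–3 s: v starts 6 cm/s; Δx = 6·3 + ½·-7·3² = -13.5 cm; v ends -15 cm/s.
3–5 s: v starts -15 cm/s; Δx = -15·2 + ½·12·2² = -6 cm; v ends 9 cm/s.
x(5) = -2 + Σ Δx = -21.5 cm.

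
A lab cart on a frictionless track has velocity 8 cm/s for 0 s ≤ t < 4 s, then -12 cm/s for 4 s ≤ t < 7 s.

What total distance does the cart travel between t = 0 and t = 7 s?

68 cm

Total distance travelled is ∫|v| dt — sum the magnitudes of each area piece.
0–4 s: |8| × 4 = 32 cm
4–7 s: |-12| × 3 = 36 cm
Total distance = 68 cm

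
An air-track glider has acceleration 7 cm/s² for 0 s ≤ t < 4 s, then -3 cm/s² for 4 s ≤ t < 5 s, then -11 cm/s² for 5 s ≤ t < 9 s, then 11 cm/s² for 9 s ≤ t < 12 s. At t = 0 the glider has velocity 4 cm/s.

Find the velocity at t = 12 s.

Δv equals the area under the a-t graph; then v = v₀ + Δv.
0–4 s: 7 × 4 = 28 cm/s
4–5 s: -3 × 1 = -3 cm/s
5–9 s: -11 × 4 = -44 cm/s
9–12 s: 11 × 3 = 33 cm/s
Δv = 14 cm/s, so v(12) = 4 + (14) = 18 cm/s.

18 cm/s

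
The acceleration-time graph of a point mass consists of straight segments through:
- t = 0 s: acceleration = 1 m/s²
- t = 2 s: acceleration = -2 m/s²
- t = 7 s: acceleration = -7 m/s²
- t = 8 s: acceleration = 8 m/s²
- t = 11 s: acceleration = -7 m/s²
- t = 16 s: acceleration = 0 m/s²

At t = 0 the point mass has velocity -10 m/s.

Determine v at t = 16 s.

Δv equals the area under the a-t graph; then v = v₀ + Δv.
0–2 s: ½(1 + -2)(2) = -1 m/s
2–7 s: ½(-2 + -7)(5) = -22.5 m/s
7–8 s: ½(-7 + 8)(1) = 0.5 m/s
8–11 s: ½(8 + -7)(3) = 1.5 m/s
11–16 s: ½(-7 + 0)(5) = -17.5 m/s
Δv = -39 m/s, so v(16) = -10 + (-39) = -49 m/s.

-49 m/s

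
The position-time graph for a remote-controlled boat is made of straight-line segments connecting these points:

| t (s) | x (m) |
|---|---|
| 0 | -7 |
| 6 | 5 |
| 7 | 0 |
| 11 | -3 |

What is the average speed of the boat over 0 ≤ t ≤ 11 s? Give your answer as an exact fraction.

20/11 m/s

Average speed = (total path length)/(elapsed time); on a piecewise-linear x-t graph the path length is Σ|Δx|.
0–6 s: |Δx| = |5 − -7| = 12 m
6–7 s: |Δx| = |0 − 5| = 5 m
7–11 s: |Δx| = |-3 − 0| = 3 m
Total path = 20 m; average speed = 20/11 = 20/11 m/s.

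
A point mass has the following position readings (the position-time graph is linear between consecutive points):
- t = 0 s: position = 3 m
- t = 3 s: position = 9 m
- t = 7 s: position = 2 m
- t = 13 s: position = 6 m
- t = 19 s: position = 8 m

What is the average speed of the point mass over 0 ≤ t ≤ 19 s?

Average speed = (total path length)/(elapsed time); on a piecewise-linear x-t graph the path length is Σ|Δx|.
0–3 s: |Δx| = |9 − 3| = 6 m
3–7 s: |Δx| = |2 − 9| = 7 m
7–13 s: |Δx| = |6 − 2| = 4 m
13–19 s: |Δx| = |8 − 6| = 2 m
Total path = 19 m; average speed = 19/19 = 1 m/s.

1 m/s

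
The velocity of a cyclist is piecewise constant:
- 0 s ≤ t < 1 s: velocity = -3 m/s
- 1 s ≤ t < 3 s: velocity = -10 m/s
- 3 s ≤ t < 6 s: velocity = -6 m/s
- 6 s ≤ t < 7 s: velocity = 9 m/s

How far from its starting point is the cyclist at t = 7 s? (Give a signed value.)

Net displacement equals the area under the velocity-time graph (areas below the axis count negative).
0–1 s: -3 × 1 = -3 m
1–3 s: -10 × 2 = -20 m
3–6 s: -6 × 3 = -18 m
6–7 s: 9 × 1 = 9 m
Net displacement = -32 m

-32 m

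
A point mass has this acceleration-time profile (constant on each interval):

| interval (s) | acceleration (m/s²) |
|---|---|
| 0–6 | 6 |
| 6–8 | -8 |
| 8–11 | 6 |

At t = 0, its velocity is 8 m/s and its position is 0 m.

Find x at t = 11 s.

On each constant-a segment, Δv = aΔt and Δx = v₀Δt + ½aΔt²; chain segment to segment.
0–6 s: v starts 8 m/s; Δx = 8·6 + ½·6·6² = 156 m; v ends 44 m/s.
6–8 s: v starts 44 m/s; Δx = 44·2 + ½·-8·2² = 72 m; v ends 28 m/s.
8–11 s: v starts 28 m/s; Δx = 28·3 + ½·6·3² = 111 m; v ends 46 m/s.
x(11) = 0 + Σ Δx = 339 m.

339 m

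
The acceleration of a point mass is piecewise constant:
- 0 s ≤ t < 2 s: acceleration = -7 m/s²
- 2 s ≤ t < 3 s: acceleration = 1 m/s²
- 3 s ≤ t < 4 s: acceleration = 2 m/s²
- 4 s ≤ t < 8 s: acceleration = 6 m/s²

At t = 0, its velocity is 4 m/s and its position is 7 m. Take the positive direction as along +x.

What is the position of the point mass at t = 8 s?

On each constant-a segment, Δv = aΔt and Δx = v₀Δt + ½aΔt²; chain segment to segment.
0–2 s: v starts 4 m/s; Δx = 4·2 + ½·-7·2² = -6 m; v ends -10 m/s.
2–3 s: v starts -10 m/s; Δx = -10·1 + ½·1·1² = -9.5 m; v ends -9 m/s.
3–4 s: v starts -9 m/s; Δx = -9·1 + ½·2·1² = -8 m; v ends -7 m/s.
4–8 s: v starts -7 m/s; Δx = -7·4 + ½·6·4² = 20 m; v ends 17 m/s.
x(8) = 7 + Σ Δx = 3.5 m.

3.5 m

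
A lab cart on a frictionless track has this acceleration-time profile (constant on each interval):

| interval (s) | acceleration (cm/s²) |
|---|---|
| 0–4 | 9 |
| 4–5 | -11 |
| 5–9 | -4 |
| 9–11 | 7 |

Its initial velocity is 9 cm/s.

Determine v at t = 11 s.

32 cm/s

Δv equals the area under the a-t graph; then v = v₀ + Δv.
0–4 s: 9 × 4 = 36 cm/s
4–5 s: -11 × 1 = -11 cm/s
5–9 s: -4 × 4 = -16 cm/s
9–11 s: 7 × 2 = 14 cm/s
Δv = 23 cm/s, so v(11) = 9 + (23) = 32 cm/s.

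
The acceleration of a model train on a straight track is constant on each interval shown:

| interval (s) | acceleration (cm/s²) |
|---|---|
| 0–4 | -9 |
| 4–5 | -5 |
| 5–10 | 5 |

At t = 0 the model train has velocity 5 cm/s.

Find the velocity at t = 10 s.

-11 cm/s

Δv equals the area under the a-t graph; then v = v₀ + Δv.
0–4 s: -9 × 4 = -36 cm/s
4–5 s: -5 × 1 = -5 cm/s
5–10 s: 5 × 5 = 25 cm/s
Δv = -16 cm/s, so v(10) = 5 + (-16) = -11 cm/s.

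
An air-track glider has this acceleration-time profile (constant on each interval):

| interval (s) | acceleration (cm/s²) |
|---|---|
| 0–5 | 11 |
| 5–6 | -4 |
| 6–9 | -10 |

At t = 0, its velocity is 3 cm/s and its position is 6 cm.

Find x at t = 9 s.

On each constant-a segment, Δv = aΔt and Δx = v₀Δt + ½aΔt²; chain segment to segment.
0–5 s: v starts 3 cm/s; Δx = 3·5 + ½·11·5² = 152.5 cm; v ends 58 cm/s.
5–6 s: v starts 58 cm/s; Δx = 58·1 + ½·-4·1² = 56 cm; v ends 54 cm/s.
6–9 s: v starts 54 cm/s; Δx = 54·3 + ½·-10·3² = 117 cm; v ends 24 cm/s.
x(9) = 6 + Σ Δx = 331.5 cm.

331.5 cm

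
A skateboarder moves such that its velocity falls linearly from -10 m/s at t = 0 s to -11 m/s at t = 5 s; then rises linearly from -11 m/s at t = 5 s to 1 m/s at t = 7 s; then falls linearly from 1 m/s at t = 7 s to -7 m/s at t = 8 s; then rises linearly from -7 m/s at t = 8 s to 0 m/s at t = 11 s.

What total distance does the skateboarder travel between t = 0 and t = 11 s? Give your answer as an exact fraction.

Total distance travelled is ∫|v| dt — sum the magnitudes of each area piece.
0–5 s: |½(-10 + -11)(5)| = 52.5 m
5–7 s: v = 0 at t = 41/6 s; triangle areas 121/12 + 1/12 = 61/6 m
7–8 s: v = 0 at t = 7.125 s; triangle areas 0.0625 + 3.0625 = 3.125 m
8–11 s: |½(-7 + 0)(3)| = 10.5 m
Total distance = 1831/24 m

1831/24 m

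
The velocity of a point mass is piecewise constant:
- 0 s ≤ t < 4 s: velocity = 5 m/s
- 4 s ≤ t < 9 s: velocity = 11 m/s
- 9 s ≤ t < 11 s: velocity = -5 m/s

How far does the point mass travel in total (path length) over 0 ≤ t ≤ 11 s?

Total distance travelled is ∫|v| dt — sum the magnitudes of each area piece.
0–4 s: |5| × 4 = 20 m
4–9 s: |11| × 5 = 55 m
9–11 s: |-5| × 2 = 10 m
Total distance = 85 m

85 m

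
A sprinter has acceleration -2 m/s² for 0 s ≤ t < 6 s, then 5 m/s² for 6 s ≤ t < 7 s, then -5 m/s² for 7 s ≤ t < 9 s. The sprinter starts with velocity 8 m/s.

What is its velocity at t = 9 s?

-9 m/s

Δv equals the area under the a-t graph; then v = v₀ + Δv.
0–6 s: -2 × 6 = -12 m/s
6–7 s: 5 × 1 = 5 m/s
7–9 s: -5 × 2 = -10 m/s
Δv = -17 m/s, so v(9) = 8 + (-17) = -9 m/s.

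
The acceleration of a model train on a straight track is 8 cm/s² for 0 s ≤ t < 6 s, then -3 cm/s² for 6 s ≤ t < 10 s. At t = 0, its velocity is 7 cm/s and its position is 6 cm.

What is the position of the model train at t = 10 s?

388 cm

On each constant-a segment, Δv = aΔt and Δx = v₀Δt + ½aΔt²; chain segment to segment.
0–6 s: v starts 7 cm/s; Δx = 7·6 + ½·8·6² = 186 cm; v ends 55 cm/s.
6–10 s: v starts 55 cm/s; Δx = 55·4 + ½·-3·4² = 196 cm; v ends 43 cm/s.
x(10) = 6 + Σ Δx = 388 cm.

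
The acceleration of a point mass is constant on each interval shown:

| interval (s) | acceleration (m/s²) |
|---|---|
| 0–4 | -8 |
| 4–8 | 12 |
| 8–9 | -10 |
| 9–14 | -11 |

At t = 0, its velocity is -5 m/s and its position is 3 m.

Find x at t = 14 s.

On each constant-a segment, Δv = aΔt and Δx = v₀Δt + ½aΔt²; chain segment to segment.
0–4 s: v starts -5 m/s; Δx = -5·4 + ½·-8·4² = -84 m; v ends -37 m/s.
4–8 s: v starts -37 m/s; Δx = -37·4 + ½·12·4² = -52 m; v ends 11 m/s.
8–9 s: v starts 11 m/s; Δx = 11·1 + ½·-10·1² = 6 m; v ends 1 m/s.
9–14 s: v starts 1 m/s; Δx = 1·5 + ½·-11·5² = -132.5 m; v ends -54 m/s.
x(14) = 3 + Σ Δx = -259.5 m.

-259.5 m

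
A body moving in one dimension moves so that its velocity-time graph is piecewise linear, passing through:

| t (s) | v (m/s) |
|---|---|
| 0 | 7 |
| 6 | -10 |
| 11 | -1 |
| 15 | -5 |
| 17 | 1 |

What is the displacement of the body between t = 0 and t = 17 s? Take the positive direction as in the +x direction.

Displacement is the signed area under the v-t curve.
0–6 s: ½(7 + -10)(6) = -9 m
6–11 s: ½(-10 + -1)(5) = -27.5 m
11–15 s: ½(-1 + -5)(4) = -12 m
15–17 s: ½(-5 + 1)(2) = -4 m
Net displacement = -52.5 m

-52.5 m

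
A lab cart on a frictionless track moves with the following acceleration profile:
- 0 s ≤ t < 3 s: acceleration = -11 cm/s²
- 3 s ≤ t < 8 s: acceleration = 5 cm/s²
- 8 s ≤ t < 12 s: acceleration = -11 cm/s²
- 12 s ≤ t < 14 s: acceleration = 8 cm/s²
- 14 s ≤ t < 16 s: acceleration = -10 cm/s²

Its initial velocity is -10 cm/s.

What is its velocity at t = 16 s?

-66 cm/s

Δv equals the area under the a-t graph; then v = v₀ + Δv.
0–3 s: -11 × 3 = -33 cm/s
3–8 s: 5 × 5 = 25 cm/s
8–12 s: -11 × 4 = -44 cm/s
12–14 s: 8 × 2 = 16 cm/s
14–16 s: -10 × 2 = -20 cm/s
Δv = -56 cm/s, so v(16) = -10 + (-56) = -66 cm/s.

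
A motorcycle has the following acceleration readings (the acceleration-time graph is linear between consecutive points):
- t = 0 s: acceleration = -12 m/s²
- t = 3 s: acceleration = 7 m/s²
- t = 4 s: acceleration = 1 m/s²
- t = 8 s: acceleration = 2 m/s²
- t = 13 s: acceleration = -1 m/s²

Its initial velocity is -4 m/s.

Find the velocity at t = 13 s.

1 m/s

Δv equals the area under the a-t graph; then v = v₀ + Δv.
0–3 s: ½(-12 + 7)(3) = -7.5 m/s
3–4 s: ½(7 + 1)(1) = 4 m/s
4–8 s: ½(1 + 2)(4) = 6 m/s
8–13 s: ½(2 + -1)(5) = 2.5 m/s
Δv = 5 m/s, so v(13) = -4 + (5) = 1 m/s.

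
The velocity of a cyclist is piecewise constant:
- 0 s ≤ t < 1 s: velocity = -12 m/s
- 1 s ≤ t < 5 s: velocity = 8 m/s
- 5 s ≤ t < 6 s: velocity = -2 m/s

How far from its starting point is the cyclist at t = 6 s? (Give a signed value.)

18 m

Net displacement equals the area under the velocity-time graph (areas below the axis count negative).
0–1 s: -12 × 1 = -12 m
1–5 s: 8 × 4 = 32 m
5–6 s: -2 × 1 = -2 m
Net displacement = 18 m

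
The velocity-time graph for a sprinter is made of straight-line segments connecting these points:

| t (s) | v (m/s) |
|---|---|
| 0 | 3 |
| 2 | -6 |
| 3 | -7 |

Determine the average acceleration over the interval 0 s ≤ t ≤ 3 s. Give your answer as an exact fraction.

-10/3 m/s²

Average acceleration = Δv/Δt = (-7 − 3)/(3 − 0) = -10/3 m/s².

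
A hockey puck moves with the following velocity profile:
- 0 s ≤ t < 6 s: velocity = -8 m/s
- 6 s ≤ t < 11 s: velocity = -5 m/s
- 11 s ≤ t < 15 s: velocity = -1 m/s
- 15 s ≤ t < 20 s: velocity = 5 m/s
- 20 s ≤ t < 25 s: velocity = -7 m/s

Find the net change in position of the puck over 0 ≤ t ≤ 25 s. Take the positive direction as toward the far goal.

Net displacement equals the area under the velocity-time graph (areas below the axis count negative).
0–6 s: -8 × 6 = -48 m
6–11 s: -5 × 5 = -25 m
11–15 s: -1 × 4 = -4 m
15–20 s: 5 × 5 = 25 m
20–25 s: -7 × 5 = -35 m
Net displacement = -87 m

-87 m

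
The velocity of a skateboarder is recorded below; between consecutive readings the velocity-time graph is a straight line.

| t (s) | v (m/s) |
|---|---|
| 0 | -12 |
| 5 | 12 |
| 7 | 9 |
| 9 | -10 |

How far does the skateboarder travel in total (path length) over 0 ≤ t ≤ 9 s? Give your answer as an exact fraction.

1150/19 m

Total distance travelled is ∫|v| dt — sum the magnitudes of each area piece.
0–5 s: v = 0 at t = 2.5 s; triangle areas 15 + 15 = 30 m
5–7 s: |½(12 + 9)(2)| = 21 m
7–9 s: v = 0 at t = 151/19 s; triangle areas 81/19 + 100/19 = 181/19 m
Total distance = 1150/19 m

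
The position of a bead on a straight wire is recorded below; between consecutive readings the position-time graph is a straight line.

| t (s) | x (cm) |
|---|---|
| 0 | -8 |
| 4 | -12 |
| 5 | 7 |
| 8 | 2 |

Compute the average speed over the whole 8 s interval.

Average speed = (total path length)/(elapsed time); on a piecewise-linear x-t graph the path length is Σ|Δx|.
0–4 s: |Δx| = |-12 − -8| = 4 cm
4–5 s: |Δx| = |7 − -12| = 19 cm
5–8 s: |Δx| = |2 − 7| = 5 cm
Total path = 28 cm; average speed = 28/8 = 3.5 cm/s.

3.5 cm/s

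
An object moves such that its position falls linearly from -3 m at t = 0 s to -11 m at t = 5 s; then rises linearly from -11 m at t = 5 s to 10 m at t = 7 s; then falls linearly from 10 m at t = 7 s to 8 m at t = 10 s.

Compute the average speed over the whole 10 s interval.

Average speed = (total path length)/(elapsed time); on a piecewise-linear x-t graph the path length is Σ|Δx|.
0–5 s: |Δx| = |-11 − -3| = 8 m
5–7 s: |Δx| = |10 − -11| = 21 m
7–10 s: |Δx| = |8 − 10| = 2 m
Total path = 31 m; average speed = 31/10 = 3.1 m/s.

3.1 m/s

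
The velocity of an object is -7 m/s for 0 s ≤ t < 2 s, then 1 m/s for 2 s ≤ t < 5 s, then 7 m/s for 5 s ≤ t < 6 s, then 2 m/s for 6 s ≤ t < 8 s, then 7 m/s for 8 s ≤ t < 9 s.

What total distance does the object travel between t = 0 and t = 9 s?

35 m

Distance (not displacement) is the total path length: add the absolute areas under v-t.
0–2 s: |-7| × 2 = 14 m
2–5 s: |1| × 3 = 3 m
5–6 s: |7| × 1 = 7 m
6–8 s: |2| × 2 = 4 m
8–9 s: |7| × 1 = 7 m
Total distance = 35 m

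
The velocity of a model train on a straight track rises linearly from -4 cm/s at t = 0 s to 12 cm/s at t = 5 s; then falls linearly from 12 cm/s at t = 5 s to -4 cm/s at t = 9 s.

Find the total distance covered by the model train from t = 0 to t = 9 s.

Distance (not displacement) is the total path length: add the absolute areas under v-t.
0–5 s: v = 0 at t = 1.25 s; triangle areas 2.5 + 22.5 = 25 cm
5–9 s: v = 0 at t = 8 s; triangle areas 18 + 2 = 20 cm
Total distance = 45 cm

45 cm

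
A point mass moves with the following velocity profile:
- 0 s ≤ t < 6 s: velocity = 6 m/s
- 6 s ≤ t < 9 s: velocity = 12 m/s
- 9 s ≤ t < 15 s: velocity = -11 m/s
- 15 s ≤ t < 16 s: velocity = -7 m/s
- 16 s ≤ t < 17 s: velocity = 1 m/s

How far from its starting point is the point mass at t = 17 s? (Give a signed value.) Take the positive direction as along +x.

0 m

Displacement is the signed area under the v-t curve.
0–6 s: 6 × 6 = 36 m
6–9 s: 12 × 3 = 36 m
9–15 s: -11 × 6 = -66 m
15–16 s: -7 × 1 = -7 m
16–17 s: 1 × 1 = 1 m
Net displacement = 0 m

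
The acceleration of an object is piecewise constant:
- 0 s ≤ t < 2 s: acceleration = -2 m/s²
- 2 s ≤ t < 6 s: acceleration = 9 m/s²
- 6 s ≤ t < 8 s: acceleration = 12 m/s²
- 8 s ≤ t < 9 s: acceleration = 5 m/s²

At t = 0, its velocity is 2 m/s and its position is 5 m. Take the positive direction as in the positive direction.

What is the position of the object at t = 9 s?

On each constant-a segment, Δv = aΔt and Δx = v₀Δt + ½aΔt²; chain segment to segment.
0–2 s: v starts 2 m/s; Δx = 2·2 + ½·-2·2² = 0 m; v ends -2 m/s.
2–6 s: v starts -2 m/s; Δx = -2·4 + ½·9·4² = 64 m; v ends 34 m/s.
6–8 s: v starts 34 m/s; Δx = 34·2 + ½·12·2² = 92 m; v ends 58 m/s.
8–9 s: v starts 58 m/s; Δx = 58·1 + ½·5·1² = 60.5 m; v ends 63 m/s.
x(9) = 5 + Σ Δx = 221.5 m.

221.5 m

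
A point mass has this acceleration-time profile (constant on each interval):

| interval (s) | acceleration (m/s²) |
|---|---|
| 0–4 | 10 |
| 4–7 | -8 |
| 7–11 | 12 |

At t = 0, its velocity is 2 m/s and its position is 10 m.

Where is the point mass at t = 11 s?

On each constant-a segment, Δv = aΔt and Δx = v₀Δt + ½aΔt²; chain segment to segment.
0–4 s: v starts 2 m/s; Δx = 2·4 + ½·10·4² = 88 m; v ends 42 m/s.
4–7 s: v starts 42 m/s; Δx = 42·3 + ½·-8·3² = 90 m; v ends 18 m/s.
7–11 s: v starts 18 m/s; Δx = 18·4 + ½·12·4² = 168 m; v ends 66 m/s.
x(11) = 10 + Σ Δx = 356 m.

356 m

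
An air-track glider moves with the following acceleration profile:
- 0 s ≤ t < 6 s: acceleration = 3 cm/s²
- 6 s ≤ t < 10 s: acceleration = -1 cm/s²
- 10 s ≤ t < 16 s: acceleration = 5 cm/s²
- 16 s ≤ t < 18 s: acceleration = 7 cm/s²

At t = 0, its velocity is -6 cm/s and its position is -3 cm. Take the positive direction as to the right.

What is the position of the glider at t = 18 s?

On each constant-a segment, Δv = aΔt and Δx = v₀Δt + ½aΔt²; chain segment to segment.
0–6 s: v starts -6 cm/s; Δx = -6·6 + ½·3·6² = 18 cm; v ends 12 cm/s.
6–10 s: v starts 12 cm/s; Δx = 12·4 + ½·-1·4² = 40 cm; v ends 8 cm/s.
10–16 s: v starts 8 cm/s; Δx = 8·6 + ½·5·6² = 138 cm; v ends 38 cm/s.
16–18 s: v starts 38 cm/s; Δx = 38·2 + ½·7·2² = 90 cm; v ends 52 cm/s.
x(18) = -3 + Σ Δx = 283 cm.

283 cm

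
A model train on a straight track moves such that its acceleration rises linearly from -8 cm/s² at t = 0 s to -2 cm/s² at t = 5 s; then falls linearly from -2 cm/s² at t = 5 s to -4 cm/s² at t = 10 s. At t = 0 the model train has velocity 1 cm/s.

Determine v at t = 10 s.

Δv equals the area under the a-t graph; then v = v₀ + Δv.
0–5 s: ½(-8 + -2)(5) = -25 cm/s
5–10 s: ½(-2 + -4)(5) = -15 cm/s
Δv = -40 cm/s, so v(10) = 1 + (-40) = -39 cm/s.

-39 cm/s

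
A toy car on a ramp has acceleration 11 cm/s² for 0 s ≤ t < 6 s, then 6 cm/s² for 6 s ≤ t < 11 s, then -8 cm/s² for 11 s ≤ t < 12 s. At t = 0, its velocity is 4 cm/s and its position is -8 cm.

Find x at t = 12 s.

735 cm

On each constant-a segment, Δv = aΔt and Δx = v₀Δt + ½aΔt²; chain segment to segment.
0–6 s: v starts 4 cm/s; Δx = 4·6 + ½·11·6² = 222 cm; v ends 70 cm/s.
6–11 s: v starts 70 cm/s; Δx = 70·5 + ½·6·5² = 425 cm; v ends 100 cm/s.
11–12 s: v starts 100 cm/s; Δx = 100·1 + ½·-8·1² = 96 cm; v ends 92 cm/s.
x(12) = -8 + Σ Δx = 735 cm.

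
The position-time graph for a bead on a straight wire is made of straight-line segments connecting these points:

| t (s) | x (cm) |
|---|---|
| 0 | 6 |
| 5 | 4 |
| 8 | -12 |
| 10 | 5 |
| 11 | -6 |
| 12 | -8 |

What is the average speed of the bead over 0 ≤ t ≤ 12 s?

4 cm/s

Average speed = (total path length)/(elapsed time); on a piecewise-linear x-t graph the path length is Σ|Δx|.
0–5 s: |Δx| = |4 − 6| = 2 cm
5–8 s: |Δx| = |-12 − 4| = 16 cm
8–10 s: |Δx| = |5 − -12| = 17 cm
10–11 s: |Δx| = |-6 − 5| = 11 cm
11–12 s: |Δx| = |-8 − -6| = 2 cm
Total path = 48 cm; average speed = 48/12 = 4 cm/s.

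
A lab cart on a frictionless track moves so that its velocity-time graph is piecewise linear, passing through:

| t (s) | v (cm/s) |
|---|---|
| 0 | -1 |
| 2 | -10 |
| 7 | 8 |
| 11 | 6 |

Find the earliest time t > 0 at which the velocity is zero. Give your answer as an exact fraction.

t = 43/9 s

v changes sign on 2–7 s (from -10 to 8); the graph is linear there, so v = 0 at t = 2 + (10)·(7 − 2)/(8 − -10) = 43/9 s.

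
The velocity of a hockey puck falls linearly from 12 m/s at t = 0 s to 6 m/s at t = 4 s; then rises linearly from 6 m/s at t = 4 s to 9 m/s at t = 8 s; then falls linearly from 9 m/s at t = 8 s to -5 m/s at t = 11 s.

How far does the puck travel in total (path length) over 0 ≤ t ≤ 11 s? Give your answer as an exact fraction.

1083/14 m

Total distance travelled is ∫|v| dt — sum the magnitudes of each area piece.
0–4 s: |½(12 + 6)(4)| = 36 m
4–8 s: |½(6 + 9)(4)| = 30 m
8–11 s: v = 0 at t = 139/14 s; triangle areas 243/28 + 75/28 = 159/14 m
Total distance = 1083/14 m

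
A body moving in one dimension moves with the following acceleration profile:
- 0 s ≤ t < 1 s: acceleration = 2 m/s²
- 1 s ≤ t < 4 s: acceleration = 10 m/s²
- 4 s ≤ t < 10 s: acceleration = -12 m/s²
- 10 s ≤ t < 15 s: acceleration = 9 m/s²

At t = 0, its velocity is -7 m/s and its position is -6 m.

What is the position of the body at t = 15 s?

-170.5 m

On each constant-a segment, Δv = aΔt and Δx = v₀Δt + ½aΔt²; chain segment to segment.
0–1 s: v starts -7 m/s; Δx = -7·1 + ½·2·1² = -6 m; v ends -5 m/s.
1–4 s: v starts -5 m/s; Δx = -5·3 + ½·10·3² = 30 m; v ends 25 m/s.
4–10 s: v starts 25 m/s; Δx = 25·6 + ½·-12·6² = -66 m; v ends -47 m/s.
10–15 s: v starts -47 m/s; Δx = -47·5 + ½·9·5² = -122.5 m; v ends -2 m/s.
x(15) = -6 + Σ Δx = -170.5 m.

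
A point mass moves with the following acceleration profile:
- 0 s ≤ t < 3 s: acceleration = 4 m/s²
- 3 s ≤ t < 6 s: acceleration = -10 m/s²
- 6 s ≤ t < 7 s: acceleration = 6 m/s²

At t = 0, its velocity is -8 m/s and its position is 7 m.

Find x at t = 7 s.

On each constant-a segment, Δv = aΔt and Δx = v₀Δt + ½aΔt²; chain segment to segment.
0–3 s: v starts -8 m/s; Δx = -8·3 + ½·4·3² = -6 m; v ends 4 m/s.
3–6 s: v starts 4 m/s; Δx = 4·3 + ½·-10·3² = -33 m; v ends -26 m/s.
6–7 s: v starts -26 m/s; Δx = -26·1 + ½·6·1² = -23 m; v ends -20 m/s.
x(7) = 7 + Σ Δx = -55 m.

-55 m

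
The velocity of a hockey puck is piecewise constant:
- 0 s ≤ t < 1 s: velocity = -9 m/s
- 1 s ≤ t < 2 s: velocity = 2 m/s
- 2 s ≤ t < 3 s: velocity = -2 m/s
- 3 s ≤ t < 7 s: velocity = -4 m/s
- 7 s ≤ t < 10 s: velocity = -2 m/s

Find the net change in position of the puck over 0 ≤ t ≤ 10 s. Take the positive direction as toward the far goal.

-31 m

Displacement is the signed area under the v-t curve.
0–1 s: -9 × 1 = -9 m
1–2 s: 2 × 1 = 2 m
2–3 s: -2 × 1 = -2 m
3–7 s: -4 × 4 = -16 m
7–10 s: -2 × 3 = -6 m
Net displacement = -31 m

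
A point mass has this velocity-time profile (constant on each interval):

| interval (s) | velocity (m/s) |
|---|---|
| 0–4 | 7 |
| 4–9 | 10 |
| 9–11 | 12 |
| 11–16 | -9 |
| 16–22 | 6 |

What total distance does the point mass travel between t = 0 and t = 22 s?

Distance (not displacement) is the total path length: add the absolute areas under v-t.
0–4 s: |7| × 4 = 28 m
4–9 s: |10| × 5 = 50 m
9–11 s: |12| × 2 = 24 m
11–16 s: |-9| × 5 = 45 m
16–22 s: |6| × 6 = 36 m
Total distance = 183 m

183 m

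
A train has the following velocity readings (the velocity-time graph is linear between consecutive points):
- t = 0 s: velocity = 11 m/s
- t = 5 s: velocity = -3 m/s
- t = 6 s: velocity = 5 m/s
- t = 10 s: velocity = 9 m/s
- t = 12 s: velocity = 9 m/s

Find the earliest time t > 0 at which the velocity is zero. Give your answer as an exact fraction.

t = 55/14 s

v changes sign on 0–5 s (from 11 to -3); the graph is linear there, so v = 0 at t = 0 + (-11)·(5 − 0)/(-3 − 11) = 55/14 s.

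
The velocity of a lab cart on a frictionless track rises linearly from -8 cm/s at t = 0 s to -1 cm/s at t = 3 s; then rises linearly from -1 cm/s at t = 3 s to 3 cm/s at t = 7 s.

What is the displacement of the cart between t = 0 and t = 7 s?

-9.5 cm

Net displacement equals the area under the velocity-time graph (areas below the axis count negative).
0–3 s: ½(-8 + -1)(3) = -13.5 cm
3–7 s: ½(-1 + 3)(4) = 4 cm
Net displacement = -9.5 cm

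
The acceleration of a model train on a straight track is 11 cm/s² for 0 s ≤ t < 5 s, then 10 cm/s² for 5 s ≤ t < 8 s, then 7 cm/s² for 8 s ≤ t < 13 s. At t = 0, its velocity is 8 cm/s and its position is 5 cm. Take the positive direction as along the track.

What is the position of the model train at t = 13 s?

On each constant-a segment, Δv = aΔt and Δx = v₀Δt + ½aΔt²; chain segment to segment.
0–5 s: v starts 8 cm/s; Δx = 8·5 + ½·11·5² = 177.5 cm; v ends 63 cm/s.
5–8 s: v starts 63 cm/s; Δx = 63·3 + ½·10·3² = 234 cm; v ends 93 cm/s.
8–13 s: v starts 93 cm/s; Δx = 93·5 + ½·7·5² = 552.5 cm; v ends 128 cm/s.
x(13) = 5 + Σ Δx = 969 cm.

969 cm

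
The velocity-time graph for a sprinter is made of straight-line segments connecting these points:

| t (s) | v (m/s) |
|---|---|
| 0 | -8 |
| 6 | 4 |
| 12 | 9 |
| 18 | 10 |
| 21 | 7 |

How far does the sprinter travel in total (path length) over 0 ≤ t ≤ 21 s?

Distance (not displacement) is the total path length: add the absolute areas under v-t.
0–6 s: v = 0 at t = 4 s; triangle areas 16 + 4 = 20 m
6–12 s: |½(4 + 9)(6)| = 39 m
12–18 s: |½(9 + 10)(6)| = 57 m
18–21 s: |½(10 + 7)(3)| = 25.5 m
Total distance = 141.5 m

141.5 m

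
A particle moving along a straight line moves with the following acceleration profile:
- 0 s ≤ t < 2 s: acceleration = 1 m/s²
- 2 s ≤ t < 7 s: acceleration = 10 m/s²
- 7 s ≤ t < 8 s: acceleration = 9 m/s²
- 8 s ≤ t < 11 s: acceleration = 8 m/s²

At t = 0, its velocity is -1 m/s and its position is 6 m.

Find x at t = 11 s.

On each constant-a segment, Δv = aΔt and Δx = v₀Δt + ½aΔt²; chain segment to segment.
0–2 s: v starts -1 m/s; Δx = -1·2 + ½·1·2² = 0 m; v ends 1 m/s.
2–7 s: v starts 1 m/s; Δx = 1·5 + ½·10·5² = 130 m; v ends 51 m/s.
7–8 s: v starts 51 m/s; Δx = 51·1 + ½·9·1² = 55.5 m; v ends 60 m/s.
8–11 s: v starts 60 m/s; Δx = 60·3 + ½·8·3² = 216 m; v ends 84 m/s.
x(11) = 6 + Σ Δx = 407.5 m.

407.5 m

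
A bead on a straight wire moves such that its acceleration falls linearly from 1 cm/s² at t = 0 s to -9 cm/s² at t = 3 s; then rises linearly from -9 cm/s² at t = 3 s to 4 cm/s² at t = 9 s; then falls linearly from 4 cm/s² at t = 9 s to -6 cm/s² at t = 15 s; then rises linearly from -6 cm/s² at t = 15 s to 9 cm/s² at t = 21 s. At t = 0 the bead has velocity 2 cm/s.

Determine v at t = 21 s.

Δv equals the area under the a-t graph; then v = v₀ + Δv.
0–3 s: ½(1 + -9)(3) = -12 cm/s
3–9 s: ½(-9 + 4)(6) = -15 cm/s
9–15 s: ½(4 + -6)(6) = -6 cm/s
15–21 s: ½(-6 + 9)(6) = 9 cm/s
Δv = -24 cm/s, so v(21) = 2 + (-24) = -22 cm/s.

-22 cm/s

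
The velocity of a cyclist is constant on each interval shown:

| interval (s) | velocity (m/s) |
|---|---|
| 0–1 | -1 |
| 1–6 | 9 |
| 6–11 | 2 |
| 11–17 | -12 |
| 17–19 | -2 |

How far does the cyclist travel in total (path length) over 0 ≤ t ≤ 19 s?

132 m

Distance (not displacement) is the total path length: add the absolute areas under v-t.
0–1 s: |-1| × 1 = 1 m
1–6 s: |9| × 5 = 45 m
6–11 s: |2| × 5 = 10 m
11–17 s: |-12| × 6 = 72 m
17–19 s: |-2| × 2 = 4 m
Total distance = 132 m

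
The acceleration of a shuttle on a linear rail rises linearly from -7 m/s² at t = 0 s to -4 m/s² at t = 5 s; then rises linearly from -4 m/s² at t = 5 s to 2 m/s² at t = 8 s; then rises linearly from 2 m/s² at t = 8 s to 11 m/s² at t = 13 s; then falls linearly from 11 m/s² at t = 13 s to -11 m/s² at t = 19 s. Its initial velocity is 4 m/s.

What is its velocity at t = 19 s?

6 m/s

Δv equals the area under the a-t graph; then v = v₀ + Δv.
0–5 s: ½(-7 + -4)(5) = -27.5 m/s
5–8 s: ½(-4 + 2)(3) = -3 m/s
8–13 s: ½(2 + 11)(5) = 32.5 m/s
13–19 s: ½(11 + -11)(6) = 0 m/s
Δv = 2 m/s, so v(19) = 4 + (2) = 6 m/s.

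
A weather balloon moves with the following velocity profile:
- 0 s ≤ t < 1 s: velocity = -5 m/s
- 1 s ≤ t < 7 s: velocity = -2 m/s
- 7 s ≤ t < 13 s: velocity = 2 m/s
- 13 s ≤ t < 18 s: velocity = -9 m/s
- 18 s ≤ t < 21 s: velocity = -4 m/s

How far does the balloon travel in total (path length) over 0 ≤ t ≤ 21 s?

Total distance travelled is ∫|v| dt — sum the magnitudes of each area piece.
0–1 s: |-5| × 1 = 5 m
1–7 s: |-2| × 6 = 12 m
7–13 s: |2| × 6 = 12 m
13–18 s: |-9| × 5 = 45 m
18–21 s: |-4| × 3 = 12 m
Total distance = 86 m

86 m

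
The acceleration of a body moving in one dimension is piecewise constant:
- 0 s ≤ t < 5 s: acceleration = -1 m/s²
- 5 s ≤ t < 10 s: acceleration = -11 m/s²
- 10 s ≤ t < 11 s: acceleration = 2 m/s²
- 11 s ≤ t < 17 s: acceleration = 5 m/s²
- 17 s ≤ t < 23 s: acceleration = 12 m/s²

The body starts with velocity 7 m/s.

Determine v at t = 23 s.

Δv equals the area under the a-t graph; then v = v₀ + Δv.
0–5 s: -1 × 5 = -5 m/s
5–10 s: -11 × 5 = -55 m/s
10–11 s: 2 × 1 = 2 m/s
11–17 s: 5 × 6 = 30 m/s
17–23 s: 12 × 6 = 72 m/s
Δv = 44 m/s, so v(23) = 7 + (44) = 51 m/s.

51 m/s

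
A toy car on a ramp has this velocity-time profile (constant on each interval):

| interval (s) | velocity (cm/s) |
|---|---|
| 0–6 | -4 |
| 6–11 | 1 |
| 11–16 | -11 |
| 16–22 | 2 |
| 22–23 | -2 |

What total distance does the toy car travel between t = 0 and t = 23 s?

Total distance travelled is ∫|v| dt — sum the magnitudes of each area piece.
0–6 s: |-4| × 6 = 24 cm
6–11 s: |1| × 5 = 5 cm
11–16 s: |-11| × 5 = 55 cm
16–22 s: |2| × 6 = 12 cm
22–23 s: |-2| × 1 = 2 cm
Total distance = 98 cm

98 cm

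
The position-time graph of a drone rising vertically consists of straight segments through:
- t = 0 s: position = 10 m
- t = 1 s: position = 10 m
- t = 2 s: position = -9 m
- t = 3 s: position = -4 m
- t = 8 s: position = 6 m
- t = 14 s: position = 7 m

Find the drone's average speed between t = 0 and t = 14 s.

Average speed = (total path length)/(elapsed time); on a piecewise-linear x-t graph the path length is Σ|Δx|.
0–1 s: |Δx| = |10 − 10| = 0 m
1–2 s: |Δx| = |-9 − 10| = 19 m
2–3 s: |Δx| = |-4 − -9| = 5 m
3–8 s: |Δx| = |6 − -4| = 10 m
8–14 s: |Δx| = |7 − 6| = 1 m
Total path = 35 m; average speed = 35/14 = 2.5 m/s.

2.5 m/s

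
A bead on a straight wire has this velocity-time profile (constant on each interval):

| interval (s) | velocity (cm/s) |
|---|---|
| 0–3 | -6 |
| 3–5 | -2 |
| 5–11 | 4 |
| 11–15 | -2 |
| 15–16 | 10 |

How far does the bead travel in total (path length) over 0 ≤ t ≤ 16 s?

Total distance travelled is ∫|v| dt — sum the magnitudes of each area piece.
0–3 s: |-6| × 3 = 18 cm
3–5 s: |-2| × 2 = 4 cm
5–11 s: |4| × 6 = 24 cm
11–15 s: |-2| × 4 = 8 cm
15–16 s: |10| × 1 = 10 cm
Total distance = 64 cm

64 cm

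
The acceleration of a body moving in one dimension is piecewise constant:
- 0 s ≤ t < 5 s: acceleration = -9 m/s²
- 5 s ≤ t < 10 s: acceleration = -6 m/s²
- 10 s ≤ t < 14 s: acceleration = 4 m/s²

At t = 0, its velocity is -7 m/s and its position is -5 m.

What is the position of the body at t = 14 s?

On each constant-a segment, Δv = aΔt and Δx = v₀Δt + ½aΔt²; chain segment to segment.
0–5 s: v starts -7 m/s; Δx = -7·5 + ½·-9·5² = -147.5 m; v ends -52 m/s.
5–10 s: v starts -52 m/s; Δx = -52·5 + ½·-6·5² = -335 m; v ends -82 m/s.
10–14 s: v starts -82 m/s; Δx = -82·4 + ½·4·4² = -296 m; v ends -66 m/s.
x(14) = -5 + Σ Δx = -783.5 m.

-783.5 m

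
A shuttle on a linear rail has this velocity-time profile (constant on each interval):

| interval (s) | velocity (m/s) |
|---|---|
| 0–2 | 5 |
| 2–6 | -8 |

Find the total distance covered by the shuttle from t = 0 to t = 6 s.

Total distance travelled is ∫|v| dt — sum the magnitudes of each area piece.
0–2 s: |5| × 2 = 10 m
2–6 s: |-8| × 4 = 32 m
Total distance = 42 m

42 m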